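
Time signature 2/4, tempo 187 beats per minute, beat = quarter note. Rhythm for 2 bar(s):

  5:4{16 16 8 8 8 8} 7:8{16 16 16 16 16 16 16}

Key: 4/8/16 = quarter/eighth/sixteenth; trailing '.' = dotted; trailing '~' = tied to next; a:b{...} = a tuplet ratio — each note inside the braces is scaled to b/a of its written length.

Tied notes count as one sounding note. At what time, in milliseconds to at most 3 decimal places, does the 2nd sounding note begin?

1. 0.0ms @ 0 + 64.171ms (1/5)
2. 64.171ms @ 1/5 + 64.171ms (1/5)
3. 128.342ms @ 2/5 + 128.342ms (2/5)
4. 256.684ms @ 4/5 + 128.342ms (2/5)
5. 385.027ms @ 6/5 + 128.342ms (2/5)
6. 513.369ms @ 8/5 + 128.342ms (2/5)
7. 641.711ms @ 2 + 91.673ms (2/7)
8. 733.384ms @ 16/7 + 91.673ms (2/7)
9. 825.057ms @ 18/7 + 91.673ms (2/7)
10. 916.73ms @ 20/7 + 91.673ms (2/7)
11. 1008.403ms @ 22/7 + 91.673ms (2/7)
12. 1100.076ms @ 24/7 + 91.673ms (2/7)
13. 1191.749ms @ 26/7 + 91.673ms (2/7)

note 2 onset = 1/5b = 64.171ms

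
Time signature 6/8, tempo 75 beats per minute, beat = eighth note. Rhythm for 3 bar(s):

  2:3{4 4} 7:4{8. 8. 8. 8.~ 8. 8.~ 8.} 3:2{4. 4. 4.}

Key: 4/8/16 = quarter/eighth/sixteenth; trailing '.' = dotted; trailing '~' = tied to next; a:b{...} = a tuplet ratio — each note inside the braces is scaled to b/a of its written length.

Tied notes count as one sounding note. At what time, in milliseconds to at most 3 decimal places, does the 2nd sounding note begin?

note 2 onset = 3b = 2400.0ms

1. 0.0ms @ 0 + 2400.0ms (3)
2. 2400.0ms @ 3 + 2400.0ms (3)
3. 4800.0ms @ 6 + 685.714ms (6/7)
4. 5485.714ms @ 48/7 + 685.714ms (6/7)
5. 6171.429ms @ 54/7 + 685.714ms (6/7)
6. 6857.143ms @ 60/7 + 1371.429ms (12/7)
7. 8228.571ms @ 72/7 + 1371.429ms (12/7)
8. 9600.0ms @ 12 + 1600.0ms (2)
9. 11200.0ms @ 14 + 1600.0ms (2)
10. 12800.0ms @ 16 + 1600.0ms (2)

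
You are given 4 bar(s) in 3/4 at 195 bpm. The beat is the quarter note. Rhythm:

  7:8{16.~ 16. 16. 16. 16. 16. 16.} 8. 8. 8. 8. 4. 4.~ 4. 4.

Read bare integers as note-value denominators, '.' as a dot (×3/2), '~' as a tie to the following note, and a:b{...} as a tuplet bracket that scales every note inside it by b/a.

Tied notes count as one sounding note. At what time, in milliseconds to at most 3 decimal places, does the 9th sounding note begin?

1. 0.0ms @ 0 + 263.736ms (6/7)
2. 263.736ms @ 6/7 + 131.868ms (3/7)
3. 395.604ms @ 9/7 + 131.868ms (3/7)
4. 527.473ms @ 12/7 + 131.868ms (3/7)
5. 659.341ms @ 15/7 + 131.868ms (3/7)
6. 791.209ms @ 18/7 + 131.868ms (3/7)
7. 923.077ms @ 3 + 230.769ms (3/4)
8. 1153.846ms @ 15/4 + 230.769ms (3/4)
9. 1384.615ms @ 9/2 + 230.769ms (3/4)
10. 1615.385ms @ 21/4 + 230.769ms (3/4)
11. 1846.154ms @ 6 + 461.538ms (3/2)
12. 2307.692ms @ 15/2 + 923.077ms (3)
13. 3230.769ms @ 21/2 + 461.538ms (3/2)

note 9 onset = 9/2b = 1384.615ms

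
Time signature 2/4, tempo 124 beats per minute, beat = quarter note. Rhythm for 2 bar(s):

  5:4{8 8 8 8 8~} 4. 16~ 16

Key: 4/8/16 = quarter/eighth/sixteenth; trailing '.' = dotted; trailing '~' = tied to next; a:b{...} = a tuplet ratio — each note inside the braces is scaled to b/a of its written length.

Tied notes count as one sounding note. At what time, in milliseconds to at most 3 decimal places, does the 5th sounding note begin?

1. 0.0ms @ 0 + 193.548ms (2/5)
2. 193.548ms @ 2/5 + 193.548ms (2/5)
3. 387.097ms @ 4/5 + 193.548ms (2/5)
4. 580.645ms @ 6/5 + 193.548ms (2/5)
5. 774.194ms @ 8/5 + 919.355ms (19/10)
6. 1693.548ms @ 7/2 + 241.935ms (1/2)

note 5 onset = 8/5b = 774.194ms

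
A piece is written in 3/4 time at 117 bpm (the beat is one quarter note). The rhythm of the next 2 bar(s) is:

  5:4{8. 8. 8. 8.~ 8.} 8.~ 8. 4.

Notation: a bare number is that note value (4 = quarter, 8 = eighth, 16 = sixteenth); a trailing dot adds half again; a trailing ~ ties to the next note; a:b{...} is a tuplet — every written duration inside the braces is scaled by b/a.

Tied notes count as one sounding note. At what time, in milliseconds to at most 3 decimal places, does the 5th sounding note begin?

1. 0.0ms @ 0 + 307.692ms (3/5)
2. 307.692ms @ 3/5 + 307.692ms (3/5)
3. 615.385ms @ 6/5 + 307.692ms (3/5)
4. 923.077ms @ 9/5 + 615.385ms (6/5)
5. 1538.462ms @ 3 + 769.231ms (3/2)
6. 2307.692ms @ 9/2 + 769.231ms (3/2)

note 5 onset = 3b = 1538.462ms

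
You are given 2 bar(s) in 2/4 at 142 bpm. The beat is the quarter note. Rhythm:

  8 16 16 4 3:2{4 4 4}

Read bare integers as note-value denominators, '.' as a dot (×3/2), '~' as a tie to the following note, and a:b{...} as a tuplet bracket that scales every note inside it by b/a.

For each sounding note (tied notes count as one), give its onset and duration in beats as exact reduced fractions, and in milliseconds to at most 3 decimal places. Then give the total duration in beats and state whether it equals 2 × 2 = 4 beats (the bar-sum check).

1) 0.0ms=0b +211.268ms=1/2b
2) 211.268ms=1/2b +105.634ms=1/4b
3) 316.901ms=3/4b +105.634ms=1/4b
4) 422.535ms=1b +422.535ms=1b
5) 845.07ms=2b +281.69ms=2/3b
6) 1126.761ms=8/3b +281.69ms=2/3b
7) 1408.451ms=10/3b +281.69ms=2/3b
Σ=4b of 4 (142bpm 2/4) — PASS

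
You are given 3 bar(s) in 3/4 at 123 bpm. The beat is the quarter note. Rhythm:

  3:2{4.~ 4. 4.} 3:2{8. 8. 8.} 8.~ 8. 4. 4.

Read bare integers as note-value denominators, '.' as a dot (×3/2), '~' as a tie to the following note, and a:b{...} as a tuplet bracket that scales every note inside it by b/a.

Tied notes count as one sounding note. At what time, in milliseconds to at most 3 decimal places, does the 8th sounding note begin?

note 8 onset = 15/2b = 3658.537ms

1. 0.0ms @ 0 + 975.61ms (2)
2. 975.61ms @ 2 + 487.805ms (1)
3. 1463.415ms @ 3 + 243.902ms (1/2)
4. 1707.317ms @ 7/2 + 243.902ms (1/2)
5. 1951.22ms @ 4 + 243.902ms (1/2)
6. 2195.122ms @ 9/2 + 731.707ms (3/2)
7. 2926.829ms @ 6 + 731.707ms (3/2)
8. 3658.537ms @ 15/2 + 731.707ms (3/2)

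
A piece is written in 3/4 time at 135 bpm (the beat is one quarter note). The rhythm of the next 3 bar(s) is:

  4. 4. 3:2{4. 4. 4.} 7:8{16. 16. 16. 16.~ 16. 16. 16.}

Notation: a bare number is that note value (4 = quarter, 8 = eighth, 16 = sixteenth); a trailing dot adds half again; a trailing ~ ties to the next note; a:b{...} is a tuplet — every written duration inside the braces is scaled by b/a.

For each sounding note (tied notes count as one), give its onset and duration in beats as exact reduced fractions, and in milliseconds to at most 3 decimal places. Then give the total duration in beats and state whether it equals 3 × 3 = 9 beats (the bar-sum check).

1) 0.0ms=0b +666.667ms=3/2b
2) 666.667ms=3/2b +666.667ms=3/2b
3) 1333.333ms=3b +444.444ms=1b
4) 1777.778ms=4b +444.444ms=1b
5) 2222.222ms=5b +444.444ms=1b
6) 2666.667ms=6b +190.476ms=3/7b
7) 2857.143ms=45/7b +190.476ms=3/7b
8) 3047.619ms=48/7b +190.476ms=3/7b
9) 3238.095ms=51/7b +380.952ms=6/7b
10) 3619.048ms=57/7b +190.476ms=3/7b
11) 3809.524ms=60/7b +190.476ms=3/7b
Σ=9b of 9 (135bpm 3/4) — PASS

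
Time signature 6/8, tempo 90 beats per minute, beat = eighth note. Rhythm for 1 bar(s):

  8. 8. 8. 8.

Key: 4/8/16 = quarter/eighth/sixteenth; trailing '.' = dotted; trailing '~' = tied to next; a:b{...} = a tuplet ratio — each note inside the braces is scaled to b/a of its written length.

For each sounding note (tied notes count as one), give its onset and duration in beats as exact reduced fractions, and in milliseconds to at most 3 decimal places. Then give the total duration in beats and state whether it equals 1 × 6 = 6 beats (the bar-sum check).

1) 0.0ms=0b +1000.0ms=3/2b
2) 1000.0ms=3/2b +1000.0ms=3/2b
3) 2000.0ms=3b +1000.0ms=3/2b
4) 3000.0ms=9/2b +1000.0ms=3/2b
Σ=6b of 6 (90bpm 6/8) — PASS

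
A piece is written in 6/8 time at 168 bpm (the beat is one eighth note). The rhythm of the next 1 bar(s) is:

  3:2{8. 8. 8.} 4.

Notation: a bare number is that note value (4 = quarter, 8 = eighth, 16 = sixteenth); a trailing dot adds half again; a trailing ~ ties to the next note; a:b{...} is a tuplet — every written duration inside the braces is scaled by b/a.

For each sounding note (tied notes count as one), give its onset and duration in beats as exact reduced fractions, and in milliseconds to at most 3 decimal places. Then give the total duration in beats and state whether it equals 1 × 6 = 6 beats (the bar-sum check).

1) 0.0ms=0b +357.143ms=1b
2) 357.143ms=1b +357.143ms=1b
3) 714.286ms=2b +357.143ms=1b
4) 1071.429ms=3b +1071.429ms=3b
Σ=6b of 6 (168bpm 6/8) — PASS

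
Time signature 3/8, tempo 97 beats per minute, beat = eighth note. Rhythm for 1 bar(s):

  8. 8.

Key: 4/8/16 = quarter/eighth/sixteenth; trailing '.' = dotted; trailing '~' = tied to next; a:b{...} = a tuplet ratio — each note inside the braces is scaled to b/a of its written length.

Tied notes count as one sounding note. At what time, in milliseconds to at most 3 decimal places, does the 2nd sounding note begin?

note 2 onset = 3/2b = 927.835ms

1. 0.0ms @ 0 + 927.835ms (3/2)
2. 927.835ms @ 3/2 + 927.835ms (3/2)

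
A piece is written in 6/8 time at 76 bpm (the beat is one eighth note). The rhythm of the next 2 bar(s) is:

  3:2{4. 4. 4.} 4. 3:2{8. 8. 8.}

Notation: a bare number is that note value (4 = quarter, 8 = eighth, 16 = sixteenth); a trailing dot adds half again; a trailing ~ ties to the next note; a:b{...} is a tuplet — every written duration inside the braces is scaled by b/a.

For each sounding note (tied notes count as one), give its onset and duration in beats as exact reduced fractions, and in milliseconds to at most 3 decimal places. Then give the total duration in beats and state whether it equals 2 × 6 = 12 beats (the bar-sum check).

1) 0.0ms=0b +1578.947ms=2b
2) 1578.947ms=2b +1578.947ms=2b
3) 3157.895ms=4b +1578.947ms=2b
4) 4736.842ms=6b +2368.421ms=3b
5) 7105.263ms=9b +789.474ms=1b
6) 7894.737ms=10b +789.474ms=1b
7) 8684.211ms=11b +789.474ms=1b
Σ=12b of 12 (76bpm 6/8) — PASS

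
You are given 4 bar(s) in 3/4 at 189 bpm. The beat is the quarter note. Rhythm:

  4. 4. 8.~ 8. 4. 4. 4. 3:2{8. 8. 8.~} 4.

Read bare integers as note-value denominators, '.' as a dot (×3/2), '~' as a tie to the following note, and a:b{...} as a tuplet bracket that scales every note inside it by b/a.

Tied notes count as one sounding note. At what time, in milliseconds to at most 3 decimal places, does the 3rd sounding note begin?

note 3 onset = 3b = 952.381ms

1. 0.0ms @ 0 + 476.19ms (3/2)
2. 476.19ms @ 3/2 + 476.19ms (3/2)
3. 952.381ms @ 3 + 476.19ms (3/2)
4. 1428.571ms @ 9/2 + 476.19ms (3/2)
5. 1904.762ms @ 6 + 476.19ms (3/2)
6. 2380.952ms @ 15/2 + 476.19ms (3/2)
7. 2857.143ms @ 9 + 158.73ms (1/2)
8. 3015.873ms @ 19/2 + 158.73ms (1/2)
9. 3174.603ms @ 10 + 634.921ms (2)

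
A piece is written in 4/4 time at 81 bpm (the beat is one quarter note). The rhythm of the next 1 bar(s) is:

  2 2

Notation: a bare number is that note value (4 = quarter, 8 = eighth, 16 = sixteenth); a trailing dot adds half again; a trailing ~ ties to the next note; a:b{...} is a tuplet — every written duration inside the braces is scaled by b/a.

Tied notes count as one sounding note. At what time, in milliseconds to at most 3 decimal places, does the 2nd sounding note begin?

note 2 onset = 2b = 1481.481ms

1. 0.0ms @ 0 + 1481.481ms (2)
2. 1481.481ms @ 2 + 1481.481ms (2)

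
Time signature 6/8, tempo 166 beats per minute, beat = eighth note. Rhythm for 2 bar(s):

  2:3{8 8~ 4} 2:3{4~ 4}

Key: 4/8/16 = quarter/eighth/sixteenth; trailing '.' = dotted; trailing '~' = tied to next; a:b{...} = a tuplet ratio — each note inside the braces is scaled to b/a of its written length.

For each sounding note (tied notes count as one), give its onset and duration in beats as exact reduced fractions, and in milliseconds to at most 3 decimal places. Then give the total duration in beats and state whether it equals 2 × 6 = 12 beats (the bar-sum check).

1) 0.0ms=0b +542.169ms=3/2b
2) 542.169ms=3/2b +1626.506ms=9/2b
3) 2168.675ms=6b +2168.675ms=6b
Σ=12b of 12 (166bpm 6/8) — PASS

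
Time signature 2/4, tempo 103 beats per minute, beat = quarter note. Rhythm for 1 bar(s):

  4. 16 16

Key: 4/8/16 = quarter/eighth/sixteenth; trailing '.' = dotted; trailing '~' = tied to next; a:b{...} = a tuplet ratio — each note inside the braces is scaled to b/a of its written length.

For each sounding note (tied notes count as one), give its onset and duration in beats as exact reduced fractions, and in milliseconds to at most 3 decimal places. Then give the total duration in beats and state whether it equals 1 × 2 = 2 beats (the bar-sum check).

1) 0.0ms=0b +873.786ms=3/2b
2) 873.786ms=3/2b +145.631ms=1/4b
3) 1019.417ms=7/4b +145.631ms=1/4b
Σ=2b of 2 (103bpm 2/4) — PASS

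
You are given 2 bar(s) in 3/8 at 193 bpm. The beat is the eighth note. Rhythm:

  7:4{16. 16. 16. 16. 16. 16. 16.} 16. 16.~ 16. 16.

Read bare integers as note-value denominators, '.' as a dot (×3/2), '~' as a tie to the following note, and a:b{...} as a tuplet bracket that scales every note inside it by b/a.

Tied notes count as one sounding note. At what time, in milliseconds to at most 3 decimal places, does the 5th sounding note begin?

1. 0.0ms @ 0 + 133.235ms (3/7)
2. 133.235ms @ 3/7 + 133.235ms (3/7)
3. 266.469ms @ 6/7 + 133.235ms (3/7)
4. 399.704ms @ 9/7 + 133.235ms (3/7)
5. 532.939ms @ 12/7 + 133.235ms (3/7)
6. 666.173ms @ 15/7 + 133.235ms (3/7)
7. 799.408ms @ 18/7 + 133.235ms (3/7)
8. 932.642ms @ 3 + 233.161ms (3/4)
9. 1165.803ms @ 15/4 + 466.321ms (3/2)
10. 1632.124ms @ 21/4 + 233.161ms (3/4)

note 5 onset = 12/7b = 532.939ms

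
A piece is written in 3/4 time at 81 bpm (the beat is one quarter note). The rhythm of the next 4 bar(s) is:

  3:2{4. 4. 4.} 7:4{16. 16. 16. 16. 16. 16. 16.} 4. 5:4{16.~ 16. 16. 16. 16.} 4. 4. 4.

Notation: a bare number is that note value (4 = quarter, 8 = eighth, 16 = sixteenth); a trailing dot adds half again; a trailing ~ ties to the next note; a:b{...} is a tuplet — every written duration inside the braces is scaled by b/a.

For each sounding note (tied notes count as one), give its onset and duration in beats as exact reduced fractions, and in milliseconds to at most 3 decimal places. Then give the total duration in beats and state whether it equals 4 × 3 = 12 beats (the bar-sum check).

1) 0.0ms=0b +740.741ms=1b
2) 740.741ms=1b +740.741ms=1b
3) 1481.481ms=2b +740.741ms=1b
4) 2222.222ms=3b +158.73ms=3/14b
5) 2380.952ms=45/14b +158.73ms=3/14b
6) 2539.683ms=24/7b +158.73ms=3/14b
7) 2698.413ms=51/14b +158.73ms=3/14b
8) 2857.143ms=27/7b +158.73ms=3/14b
9) 3015.873ms=57/14b +158.73ms=3/14b
10) 3174.603ms=30/7b +158.73ms=3/14b
11) 3333.333ms=9/2b +1111.111ms=3/2b
12) 4444.444ms=6b +444.444ms=3/5b
13) 4888.889ms=33/5b +222.222ms=3/10b
14) 5111.111ms=69/10b +222.222ms=3/10b
15) 5333.333ms=36/5b +222.222ms=3/10b
16) 5555.556ms=15/2b +1111.111ms=3/2b
17) 6666.667ms=9b +1111.111ms=3/2b
18) 7777.778ms=21/2b +1111.111ms=3/2b
Σ=12b of 12 (81bpm 3/4) — PASS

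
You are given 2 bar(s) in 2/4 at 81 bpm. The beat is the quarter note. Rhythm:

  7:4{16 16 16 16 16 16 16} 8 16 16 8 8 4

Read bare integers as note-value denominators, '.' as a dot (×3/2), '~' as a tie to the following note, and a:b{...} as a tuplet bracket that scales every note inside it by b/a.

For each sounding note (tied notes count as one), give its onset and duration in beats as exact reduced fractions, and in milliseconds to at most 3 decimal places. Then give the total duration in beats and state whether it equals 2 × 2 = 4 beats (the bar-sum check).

1) 0.0ms=0b +105.82ms=1/7b
2) 105.82ms=1/7b +105.82ms=1/7b
3) 211.64ms=2/7b +105.82ms=1/7b
4) 317.46ms=3/7b +105.82ms=1/7b
5) 423.28ms=4/7b +105.82ms=1/7b
6) 529.101ms=5/7b +105.82ms=1/7b
7) 634.921ms=6/7b +105.82ms=1/7b
8) 740.741ms=1b +370.37ms=1/2b
9) 1111.111ms=3/2b +185.185ms=1/4b
10) 1296.296ms=7/4b +185.185ms=1/4b
11) 1481.481ms=2b +370.37ms=1/2b
12) 1851.852ms=5/2b +370.37ms=1/2b
13) 2222.222ms=3b +740.741ms=1b
Σ=4b of 4 (81bpm 2/4) — PASS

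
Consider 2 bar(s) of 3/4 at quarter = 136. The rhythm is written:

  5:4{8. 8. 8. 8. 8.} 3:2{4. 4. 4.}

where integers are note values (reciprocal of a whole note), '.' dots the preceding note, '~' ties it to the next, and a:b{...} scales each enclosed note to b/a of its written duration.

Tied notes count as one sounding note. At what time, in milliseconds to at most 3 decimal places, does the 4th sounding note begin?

note 4 onset = 9/5b = 794.118ms

1. 0.0ms @ 0 + 264.706ms (3/5)
2. 264.706ms @ 3/5 + 264.706ms (3/5)
3. 529.412ms @ 6/5 + 264.706ms (3/5)
4. 794.118ms @ 9/5 + 264.706ms (3/5)
5. 1058.824ms @ 12/5 + 264.706ms (3/5)
6. 1323.529ms @ 3 + 441.176ms (1)
7. 1764.706ms @ 4 + 441.176ms (1)
8. 2205.882ms @ 5 + 441.176ms (1)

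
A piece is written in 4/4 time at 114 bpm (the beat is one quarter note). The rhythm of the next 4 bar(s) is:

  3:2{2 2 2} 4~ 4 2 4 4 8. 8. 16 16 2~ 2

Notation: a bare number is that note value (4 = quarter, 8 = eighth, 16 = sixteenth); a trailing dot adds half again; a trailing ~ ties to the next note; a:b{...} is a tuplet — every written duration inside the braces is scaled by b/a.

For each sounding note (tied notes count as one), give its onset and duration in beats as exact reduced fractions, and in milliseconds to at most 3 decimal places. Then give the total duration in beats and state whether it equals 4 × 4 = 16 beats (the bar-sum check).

1) 0.0ms=0b +701.754ms=4/3b
2) 701.754ms=4/3b +701.754ms=4/3b
3) 1403.509ms=8/3b +701.754ms=4/3b
4) 2105.263ms=4b +1052.632ms=2b
5) 3157.895ms=6b +1052.632ms=2b
6) 4210.526ms=8b +526.316ms=1b
7) 4736.842ms=9b +526.316ms=1b
8) 5263.158ms=10b +394.737ms=3/4b
9) 5657.895ms=43/4b +394.737ms=3/4b
10) 6052.632ms=23/2b +131.579ms=1/4b
11) 6184.211ms=47/4b +131.579ms=1/4b
12) 6315.789ms=12b +2105.263ms=4b
Σ=16b of 16 (114bpm 4/4) — PASS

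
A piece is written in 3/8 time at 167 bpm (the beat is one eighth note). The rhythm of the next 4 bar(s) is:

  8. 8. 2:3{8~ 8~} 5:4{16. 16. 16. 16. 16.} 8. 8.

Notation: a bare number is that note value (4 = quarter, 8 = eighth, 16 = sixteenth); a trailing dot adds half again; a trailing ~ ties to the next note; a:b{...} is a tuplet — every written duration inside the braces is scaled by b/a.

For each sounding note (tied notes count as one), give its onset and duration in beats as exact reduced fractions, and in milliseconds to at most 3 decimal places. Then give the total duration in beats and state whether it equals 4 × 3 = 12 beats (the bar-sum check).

1) 0.0ms=0b +538.922ms=3/2b
2) 538.922ms=3/2b +538.922ms=3/2b
3) 1077.844ms=3b +1293.413ms=18/5b
4) 2371.257ms=33/5b +215.569ms=3/5b
5) 2586.826ms=36/5b +215.569ms=3/5b
6) 2802.395ms=39/5b +215.569ms=3/5b
7) 3017.964ms=42/5b +215.569ms=3/5b
8) 3233.533ms=9b +538.922ms=3/2b
9) 3772.455ms=21/2b +538.922ms=3/2b
Σ=12b of 12 (167bpm 3/8) — PASS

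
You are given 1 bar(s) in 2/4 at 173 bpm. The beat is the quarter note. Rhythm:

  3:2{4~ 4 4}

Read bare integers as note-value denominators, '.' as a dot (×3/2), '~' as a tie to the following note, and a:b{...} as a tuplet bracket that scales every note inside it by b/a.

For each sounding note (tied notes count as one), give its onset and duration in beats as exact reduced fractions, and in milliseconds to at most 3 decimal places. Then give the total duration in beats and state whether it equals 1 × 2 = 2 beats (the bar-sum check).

1) 0.0ms=0b +462.428ms=4/3b
2) 462.428ms=4/3b +231.214ms=2/3b
Σ=2b of 2 (173bpm 2/4) — PASS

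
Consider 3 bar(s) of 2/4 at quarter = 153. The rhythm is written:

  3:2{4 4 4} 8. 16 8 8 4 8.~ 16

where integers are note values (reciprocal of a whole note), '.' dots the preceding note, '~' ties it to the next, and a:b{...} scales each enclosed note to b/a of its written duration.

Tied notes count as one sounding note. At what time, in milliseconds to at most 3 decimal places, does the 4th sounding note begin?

1. 0.0ms @ 0 + 261.438ms (2/3)
2. 261.438ms @ 2/3 + 261.438ms (2/3)
3. 522.876ms @ 4/3 + 261.438ms (2/3)
4. 784.314ms @ 2 + 294.118ms (3/4)
5. 1078.431ms @ 11/4 + 98.039ms (1/4)
6. 1176.471ms @ 3 + 196.078ms (1/2)
7. 1372.549ms @ 7/2 + 196.078ms (1/2)
8. 1568.627ms @ 4 + 392.157ms (1)
9. 1960.784ms @ 5 + 392.157ms (1)

note 4 onset = 2b = 784.314ms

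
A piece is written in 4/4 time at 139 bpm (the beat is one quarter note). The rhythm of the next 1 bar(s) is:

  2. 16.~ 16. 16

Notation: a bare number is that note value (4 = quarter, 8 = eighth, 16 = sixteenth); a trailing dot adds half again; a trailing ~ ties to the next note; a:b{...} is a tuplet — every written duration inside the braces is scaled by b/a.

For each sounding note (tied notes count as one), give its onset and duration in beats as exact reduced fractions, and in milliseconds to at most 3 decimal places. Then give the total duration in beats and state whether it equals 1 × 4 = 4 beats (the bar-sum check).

1) 0.0ms=0b +1294.964ms=3b
2) 1294.964ms=3b +323.741ms=3/4b
3) 1618.705ms=15/4b +107.914ms=1/4b
Σ=4b of 4 (139bpm 4/4) — PASS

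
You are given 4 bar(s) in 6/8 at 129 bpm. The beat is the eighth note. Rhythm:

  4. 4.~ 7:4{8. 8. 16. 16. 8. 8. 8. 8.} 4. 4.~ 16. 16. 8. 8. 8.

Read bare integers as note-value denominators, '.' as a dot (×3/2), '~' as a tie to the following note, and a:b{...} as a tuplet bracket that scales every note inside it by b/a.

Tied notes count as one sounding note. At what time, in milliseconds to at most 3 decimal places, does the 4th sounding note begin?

note 4 onset = 54/7b = 3588.04ms

1. 0.0ms @ 0 + 1395.349ms (3)
2. 1395.349ms @ 3 + 1794.02ms (27/7)
3. 3189.369ms @ 48/7 + 398.671ms (6/7)
4. 3588.04ms @ 54/7 + 199.336ms (3/7)
5. 3787.375ms @ 57/7 + 199.336ms (3/7)
6. 3986.711ms @ 60/7 + 398.671ms (6/7)
7. 4385.382ms @ 66/7 + 398.671ms (6/7)
8. 4784.053ms @ 72/7 + 398.671ms (6/7)
9. 5182.724ms @ 78/7 + 398.671ms (6/7)
10. 5581.395ms @ 12 + 1395.349ms (3)
11. 6976.744ms @ 15 + 1744.186ms (15/4)
12. 8720.93ms @ 75/4 + 348.837ms (3/4)
13. 9069.767ms @ 39/2 + 697.674ms (3/2)
14. 9767.442ms @ 21 + 697.674ms (3/2)
15. 10465.116ms @ 45/2 + 697.674ms (3/2)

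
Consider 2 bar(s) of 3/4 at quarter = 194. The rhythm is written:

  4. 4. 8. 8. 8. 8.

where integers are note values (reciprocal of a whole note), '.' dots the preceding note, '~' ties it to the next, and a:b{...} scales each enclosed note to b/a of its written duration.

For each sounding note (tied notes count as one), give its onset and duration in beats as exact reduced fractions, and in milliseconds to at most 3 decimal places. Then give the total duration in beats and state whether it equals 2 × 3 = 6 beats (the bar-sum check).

1) 0.0ms=0b +463.918ms=3/2b
2) 463.918ms=3/2b +463.918ms=3/2b
3) 927.835ms=3b +231.959ms=3/4b
4) 1159.794ms=15/4b +231.959ms=3/4b
5) 1391.753ms=9/2b +231.959ms=3/4b
6) 1623.711ms=21/4b +231.959ms=3/4b
Σ=6b of 6 (194bpm 3/4) — PASS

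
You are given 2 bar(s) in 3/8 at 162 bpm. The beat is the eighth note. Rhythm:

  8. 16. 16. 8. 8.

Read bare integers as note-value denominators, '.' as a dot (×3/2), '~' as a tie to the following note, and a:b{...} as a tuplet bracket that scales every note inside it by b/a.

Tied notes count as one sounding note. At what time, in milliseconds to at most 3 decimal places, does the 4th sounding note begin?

1. 0.0ms @ 0 + 555.556ms (3/2)
2. 555.556ms @ 3/2 + 277.778ms (3/4)
3. 833.333ms @ 9/4 + 277.778ms (3/4)
4. 1111.111ms @ 3 + 555.556ms (3/2)
5. 1666.667ms @ 9/2 + 555.556ms (3/2)

note 4 onset = 3b = 1111.111ms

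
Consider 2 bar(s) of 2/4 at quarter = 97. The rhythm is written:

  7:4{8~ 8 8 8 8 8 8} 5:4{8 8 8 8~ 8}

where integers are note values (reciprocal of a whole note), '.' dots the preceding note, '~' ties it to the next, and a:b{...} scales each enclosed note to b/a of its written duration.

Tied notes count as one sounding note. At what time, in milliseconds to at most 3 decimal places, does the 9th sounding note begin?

note 9 onset = 14/5b = 1731.959ms

1. 0.0ms @ 0 + 353.461ms (4/7)
2. 353.461ms @ 4/7 + 176.73ms (2/7)
3. 530.191ms @ 6/7 + 176.73ms (2/7)
4. 706.922ms @ 8/7 + 176.73ms (2/7)
5. 883.652ms @ 10/7 + 176.73ms (2/7)
6. 1060.383ms @ 12/7 + 176.73ms (2/7)
7. 1237.113ms @ 2 + 247.423ms (2/5)
8. 1484.536ms @ 12/5 + 247.423ms (2/5)
9. 1731.959ms @ 14/5 + 247.423ms (2/5)
10. 1979.381ms @ 16/5 + 494.845ms (4/5)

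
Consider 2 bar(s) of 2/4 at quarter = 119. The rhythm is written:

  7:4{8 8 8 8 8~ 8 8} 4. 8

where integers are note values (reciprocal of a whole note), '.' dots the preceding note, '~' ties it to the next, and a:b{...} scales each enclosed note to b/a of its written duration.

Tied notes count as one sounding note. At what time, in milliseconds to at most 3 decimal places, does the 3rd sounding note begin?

note 3 onset = 4/7b = 288.115ms

1. 0.0ms @ 0 + 144.058ms (2/7)
2. 144.058ms @ 2/7 + 144.058ms (2/7)
3. 288.115ms @ 4/7 + 144.058ms (2/7)
4. 432.173ms @ 6/7 + 144.058ms (2/7)
5. 576.23ms @ 8/7 + 288.115ms (4/7)
6. 864.346ms @ 12/7 + 144.058ms (2/7)
7. 1008.403ms @ 2 + 756.303ms (3/2)
8. 1764.706ms @ 7/2 + 252.101ms (1/2)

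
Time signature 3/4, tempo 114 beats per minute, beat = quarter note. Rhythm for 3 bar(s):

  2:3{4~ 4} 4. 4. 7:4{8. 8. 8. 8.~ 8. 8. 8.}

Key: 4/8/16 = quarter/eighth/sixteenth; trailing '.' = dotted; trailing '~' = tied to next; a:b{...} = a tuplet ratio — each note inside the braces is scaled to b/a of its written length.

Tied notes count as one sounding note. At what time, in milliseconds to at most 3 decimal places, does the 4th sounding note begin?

1. 0.0ms @ 0 + 1578.947ms (3)
2. 1578.947ms @ 3 + 789.474ms (3/2)
3. 2368.421ms @ 9/2 + 789.474ms (3/2)
4. 3157.895ms @ 6 + 225.564ms (3/7)
5. 3383.459ms @ 45/7 + 225.564ms (3/7)
6. 3609.023ms @ 48/7 + 225.564ms (3/7)
7. 3834.586ms @ 51/7 + 451.128ms (6/7)
8. 4285.714ms @ 57/7 + 225.564ms (3/7)
9. 4511.278ms @ 60/7 + 225.564ms (3/7)

note 4 onset = 6b = 3157.895ms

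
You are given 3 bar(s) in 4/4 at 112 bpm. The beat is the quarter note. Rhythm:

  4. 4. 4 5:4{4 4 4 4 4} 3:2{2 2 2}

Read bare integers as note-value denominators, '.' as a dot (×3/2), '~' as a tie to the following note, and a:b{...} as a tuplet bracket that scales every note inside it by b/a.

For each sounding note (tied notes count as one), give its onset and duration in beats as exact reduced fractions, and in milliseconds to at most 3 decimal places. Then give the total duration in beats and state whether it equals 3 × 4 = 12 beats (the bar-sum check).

1) 0.0ms=0b +803.571ms=3/2b
2) 803.571ms=3/2b +803.571ms=3/2b
3) 1607.143ms=3b +535.714ms=1b
4) 2142.857ms=4b +428.571ms=4/5b
5) 2571.429ms=24/5b +428.571ms=4/5b
6) 3000.0ms=28/5b +428.571ms=4/5b
7) 3428.571ms=32/5b +428.571ms=4/5b
8) 3857.143ms=36/5b +428.571ms=4/5b
9) 4285.714ms=8b +714.286ms=4/3b
10) 5000.0ms=28/3b +714.286ms=4/3b
11) 5714.286ms=32/3b +714.286ms=4/3b
Σ=12b of 12 (112bpm 4/4) — PASS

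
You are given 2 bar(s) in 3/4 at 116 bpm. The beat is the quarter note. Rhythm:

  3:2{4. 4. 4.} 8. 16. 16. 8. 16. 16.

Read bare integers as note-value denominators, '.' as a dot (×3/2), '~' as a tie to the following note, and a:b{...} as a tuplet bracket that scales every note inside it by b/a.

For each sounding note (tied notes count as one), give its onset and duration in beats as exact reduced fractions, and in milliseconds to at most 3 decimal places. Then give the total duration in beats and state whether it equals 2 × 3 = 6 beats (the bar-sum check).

1) 0.0ms=0b +517.241ms=1b
2) 517.241ms=1b +517.241ms=1b
3) 1034.483ms=2b +517.241ms=1b
4) 1551.724ms=3b +387.931ms=3/4b
5) 1939.655ms=15/4b +193.966ms=3/8b
6) 2133.621ms=33/8b +193.966ms=3/8b
7) 2327.586ms=9/2b +387.931ms=3/4b
8) 2715.517ms=21/4b +193.966ms=3/8b
9) 2909.483ms=45/8b +193.966ms=3/8b
Σ=6b of 6 (116bpm 3/4) — PASS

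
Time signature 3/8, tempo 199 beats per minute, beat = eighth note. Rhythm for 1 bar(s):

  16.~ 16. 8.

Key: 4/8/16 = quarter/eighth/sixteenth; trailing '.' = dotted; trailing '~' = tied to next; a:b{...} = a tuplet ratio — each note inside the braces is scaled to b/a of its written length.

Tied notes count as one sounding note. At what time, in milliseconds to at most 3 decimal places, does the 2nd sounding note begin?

1. 0.0ms @ 0 + 452.261ms (3/2)
2. 452.261ms @ 3/2 + 452.261ms (3/2)

note 2 onset = 3/2b = 452.261ms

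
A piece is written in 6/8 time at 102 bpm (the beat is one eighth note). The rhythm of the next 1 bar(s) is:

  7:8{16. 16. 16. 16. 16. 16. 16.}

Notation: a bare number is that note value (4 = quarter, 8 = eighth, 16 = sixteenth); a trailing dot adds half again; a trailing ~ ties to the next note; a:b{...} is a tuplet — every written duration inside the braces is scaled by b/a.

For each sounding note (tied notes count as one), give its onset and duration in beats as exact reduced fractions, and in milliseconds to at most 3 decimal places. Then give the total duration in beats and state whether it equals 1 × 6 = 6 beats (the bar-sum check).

1) 0.0ms=0b +504.202ms=6/7b
2) 504.202ms=6/7b +504.202ms=6/7b
3) 1008.403ms=12/7b +504.202ms=6/7b
4) 1512.605ms=18/7b +504.202ms=6/7b
5) 2016.807ms=24/7b +504.202ms=6/7b
6) 2521.008ms=30/7b +504.202ms=6/7b
7) 3025.21ms=36/7b +504.202ms=6/7b
Σ=6b of 6 (102bpm 6/8) — PASS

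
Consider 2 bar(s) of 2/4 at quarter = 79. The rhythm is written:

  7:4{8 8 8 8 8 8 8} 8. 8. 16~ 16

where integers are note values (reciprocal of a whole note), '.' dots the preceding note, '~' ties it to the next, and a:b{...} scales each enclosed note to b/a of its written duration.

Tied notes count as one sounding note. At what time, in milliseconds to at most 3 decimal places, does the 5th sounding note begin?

note 5 onset = 8/7b = 867.993ms

1. 0.0ms @ 0 + 216.998ms (2/7)
2. 216.998ms @ 2/7 + 216.998ms (2/7)
3. 433.996ms @ 4/7 + 216.998ms (2/7)
4. 650.995ms @ 6/7 + 216.998ms (2/7)
5. 867.993ms @ 8/7 + 216.998ms (2/7)
6. 1084.991ms @ 10/7 + 216.998ms (2/7)
7. 1301.989ms @ 12/7 + 216.998ms (2/7)
8. 1518.987ms @ 2 + 569.62ms (3/4)
9. 2088.608ms @ 11/4 + 569.62ms (3/4)
10. 2658.228ms @ 7/2 + 379.747ms (1/2)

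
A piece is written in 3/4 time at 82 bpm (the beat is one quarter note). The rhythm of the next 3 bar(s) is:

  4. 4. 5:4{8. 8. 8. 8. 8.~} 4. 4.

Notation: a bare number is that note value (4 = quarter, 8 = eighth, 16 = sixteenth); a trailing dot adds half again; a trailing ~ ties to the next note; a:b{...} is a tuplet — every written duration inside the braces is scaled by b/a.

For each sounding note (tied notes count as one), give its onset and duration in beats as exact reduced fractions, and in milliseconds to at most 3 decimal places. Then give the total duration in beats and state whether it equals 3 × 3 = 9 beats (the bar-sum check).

1) 0.0ms=0b +1097.561ms=3/2b
2) 1097.561ms=3/2b +1097.561ms=3/2b
3) 2195.122ms=3b +439.024ms=3/5b
4) 2634.146ms=18/5b +439.024ms=3/5b
5) 3073.171ms=21/5b +439.024ms=3/5b
6) 3512.195ms=24/5b +439.024ms=3/5b
7) 3951.22ms=27/5b +1536.585ms=21/10b
8) 5487.805ms=15/2b +1097.561ms=3/2b
Σ=9b of 9 (82bpm 3/4) — PASS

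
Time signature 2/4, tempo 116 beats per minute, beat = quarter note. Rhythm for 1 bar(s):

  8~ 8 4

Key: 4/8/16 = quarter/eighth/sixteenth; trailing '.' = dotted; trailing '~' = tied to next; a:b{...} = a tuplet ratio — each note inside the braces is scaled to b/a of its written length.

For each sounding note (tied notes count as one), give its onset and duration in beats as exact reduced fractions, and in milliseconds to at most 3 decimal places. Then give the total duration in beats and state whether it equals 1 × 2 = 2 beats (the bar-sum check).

1) 0.0ms=0b +517.241ms=1b
2) 517.241ms=1b +517.241ms=1b
Σ=2b of 2 (116bpm 2/4) — PASS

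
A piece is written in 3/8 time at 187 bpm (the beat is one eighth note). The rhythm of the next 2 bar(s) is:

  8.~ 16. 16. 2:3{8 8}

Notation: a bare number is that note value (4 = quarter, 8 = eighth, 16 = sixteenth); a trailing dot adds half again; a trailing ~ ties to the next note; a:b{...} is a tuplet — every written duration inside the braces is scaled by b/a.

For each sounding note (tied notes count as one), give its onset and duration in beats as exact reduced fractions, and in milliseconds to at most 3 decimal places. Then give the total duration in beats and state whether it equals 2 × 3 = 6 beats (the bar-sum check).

1) 0.0ms=0b +721.925ms=9/4b
2) 721.925ms=9/4b +240.642ms=3/4b
3) 962.567ms=3b +481.283ms=3/2b
4) 1443.85ms=9/2b +481.283ms=3/2b
Σ=6b of 6 (187bpm 3/8) — PASS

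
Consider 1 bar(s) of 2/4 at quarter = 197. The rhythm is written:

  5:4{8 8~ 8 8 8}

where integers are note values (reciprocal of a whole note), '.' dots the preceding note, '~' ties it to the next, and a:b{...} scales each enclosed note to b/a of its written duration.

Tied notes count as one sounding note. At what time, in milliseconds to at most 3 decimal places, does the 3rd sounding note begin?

1. 0.0ms @ 0 + 121.827ms (2/5)
2. 121.827ms @ 2/5 + 243.655ms (4/5)
3. 365.482ms @ 6/5 + 121.827ms (2/5)
4. 487.31ms @ 8/5 + 121.827ms (2/5)

note 3 onset = 6/5b = 365.482ms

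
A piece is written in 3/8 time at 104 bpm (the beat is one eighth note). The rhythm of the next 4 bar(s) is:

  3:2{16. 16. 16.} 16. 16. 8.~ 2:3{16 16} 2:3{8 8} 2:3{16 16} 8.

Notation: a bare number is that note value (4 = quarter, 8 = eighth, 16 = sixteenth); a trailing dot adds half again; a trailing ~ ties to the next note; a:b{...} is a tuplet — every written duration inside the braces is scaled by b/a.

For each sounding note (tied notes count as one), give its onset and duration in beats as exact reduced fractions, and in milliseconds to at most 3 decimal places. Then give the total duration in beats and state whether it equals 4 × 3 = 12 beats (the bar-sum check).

1) 0.0ms=0b +288.462ms=1/2b
2) 288.462ms=1/2b +288.462ms=1/2b
3) 576.923ms=1b +288.462ms=1/2b
4) 865.385ms=3/2b +432.692ms=3/4b
5) 1298.077ms=9/4b +432.692ms=3/4b
6) 1730.769ms=3b +1298.077ms=9/4b
7) 3028.846ms=21/4b +432.692ms=3/4b
8) 3461.538ms=6b +865.385ms=3/2b
9) 4326.923ms=15/2b +865.385ms=3/2b
10) 5192.308ms=9b +432.692ms=3/4b
11) 5625.0ms=39/4b +432.692ms=3/4b
12) 6057.692ms=21/2b +865.385ms=3/2b
Σ=12b of 12 (104bpm 3/8) — PASS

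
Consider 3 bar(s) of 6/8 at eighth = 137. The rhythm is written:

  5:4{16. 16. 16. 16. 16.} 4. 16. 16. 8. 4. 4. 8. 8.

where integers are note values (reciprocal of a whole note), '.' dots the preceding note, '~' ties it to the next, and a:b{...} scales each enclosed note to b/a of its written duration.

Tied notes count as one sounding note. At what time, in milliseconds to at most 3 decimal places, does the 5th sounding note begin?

1. 0.0ms @ 0 + 262.774ms (3/5)
2. 262.774ms @ 3/5 + 262.774ms (3/5)
3. 525.547ms @ 6/5 + 262.774ms (3/5)
4. 788.321ms @ 9/5 + 262.774ms (3/5)
5. 1051.095ms @ 12/5 + 262.774ms (3/5)
6. 1313.869ms @ 3 + 1313.869ms (3)
7. 2627.737ms @ 6 + 328.467ms (3/4)
8. 2956.204ms @ 27/4 + 328.467ms (3/4)
9. 3284.672ms @ 15/2 + 656.934ms (3/2)
10. 3941.606ms @ 9 + 1313.869ms (3)
11. 5255.474ms @ 12 + 1313.869ms (3)
12. 6569.343ms @ 15 + 656.934ms (3/2)
13. 7226.277ms @ 33/2 + 656.934ms (3/2)

note 5 onset = 12/5b = 1051.095ms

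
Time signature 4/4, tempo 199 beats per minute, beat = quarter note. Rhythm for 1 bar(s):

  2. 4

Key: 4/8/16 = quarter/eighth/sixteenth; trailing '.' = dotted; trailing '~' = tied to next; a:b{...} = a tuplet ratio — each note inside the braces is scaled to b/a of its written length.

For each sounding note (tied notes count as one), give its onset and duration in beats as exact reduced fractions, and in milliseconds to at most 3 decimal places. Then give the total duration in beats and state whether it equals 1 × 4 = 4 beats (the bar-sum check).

1) 0.0ms=0b +904.523ms=3b
2) 904.523ms=3b +301.508ms=1b
Σ=4b of 4 (199bpm 4/4) — PASS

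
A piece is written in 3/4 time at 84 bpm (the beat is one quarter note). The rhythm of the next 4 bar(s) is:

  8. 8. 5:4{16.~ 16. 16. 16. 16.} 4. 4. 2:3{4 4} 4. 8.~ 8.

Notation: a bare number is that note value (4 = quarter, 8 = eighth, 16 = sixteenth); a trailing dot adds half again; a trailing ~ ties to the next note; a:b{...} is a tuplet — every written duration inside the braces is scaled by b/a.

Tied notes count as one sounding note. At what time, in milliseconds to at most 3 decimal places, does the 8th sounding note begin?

1. 0.0ms @ 0 + 535.714ms (3/4)
2. 535.714ms @ 3/4 + 535.714ms (3/4)
3. 1071.429ms @ 3/2 + 428.571ms (3/5)
4. 1500.0ms @ 21/10 + 214.286ms (3/10)
5. 1714.286ms @ 12/5 + 214.286ms (3/10)
6. 1928.571ms @ 27/10 + 214.286ms (3/10)
7. 2142.857ms @ 3 + 1071.429ms (3/2)
8. 3214.286ms @ 9/2 + 1071.429ms (3/2)
9. 4285.714ms @ 6 + 1071.429ms (3/2)
10. 5357.143ms @ 15/2 + 1071.429ms (3/2)
11. 6428.571ms @ 9 + 1071.429ms (3/2)
12. 7500.0ms @ 21/2 + 1071.429ms (3/2)

note 8 onset = 9/2b = 3214.286ms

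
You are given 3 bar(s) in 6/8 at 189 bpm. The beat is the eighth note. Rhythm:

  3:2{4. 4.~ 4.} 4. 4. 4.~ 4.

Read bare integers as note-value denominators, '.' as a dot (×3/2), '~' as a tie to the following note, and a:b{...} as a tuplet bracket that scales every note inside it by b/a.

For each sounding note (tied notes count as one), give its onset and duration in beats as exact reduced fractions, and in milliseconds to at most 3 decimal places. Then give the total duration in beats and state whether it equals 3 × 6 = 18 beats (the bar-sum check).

1) 0.0ms=0b +634.921ms=2b
2) 634.921ms=2b +1269.841ms=4b
3) 1904.762ms=6b +952.381ms=3b
4) 2857.143ms=9b +952.381ms=3b
5) 3809.524ms=12b +1904.762ms=6b
Σ=18b of 18 (189bpm 6/8) — PASS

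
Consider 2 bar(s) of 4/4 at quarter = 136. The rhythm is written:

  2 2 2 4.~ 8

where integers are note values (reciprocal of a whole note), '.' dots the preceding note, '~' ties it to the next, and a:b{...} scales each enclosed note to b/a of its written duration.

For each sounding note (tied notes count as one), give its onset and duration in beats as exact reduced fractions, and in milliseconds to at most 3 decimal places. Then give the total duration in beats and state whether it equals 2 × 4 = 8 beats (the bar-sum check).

1) 0.0ms=0b +882.353ms=2b
2) 882.353ms=2b +882.353ms=2b
3) 1764.706ms=4b +882.353ms=2b
4) 2647.059ms=6b +882.353ms=2b
Σ=8b of 8 (136bpm 4/4) — PASS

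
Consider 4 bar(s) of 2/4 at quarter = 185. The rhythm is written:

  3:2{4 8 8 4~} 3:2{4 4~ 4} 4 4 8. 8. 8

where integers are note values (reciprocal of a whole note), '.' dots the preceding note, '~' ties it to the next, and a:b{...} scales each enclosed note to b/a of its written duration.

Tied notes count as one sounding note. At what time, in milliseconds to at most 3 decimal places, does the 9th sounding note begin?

1. 0.0ms @ 0 + 216.216ms (2/3)
2. 216.216ms @ 2/3 + 108.108ms (1/3)
3. 324.324ms @ 1 + 108.108ms (1/3)
4. 432.432ms @ 4/3 + 432.432ms (4/3)
5. 864.865ms @ 8/3 + 432.432ms (4/3)
6. 1297.297ms @ 4 + 324.324ms (1)
7. 1621.622ms @ 5 + 324.324ms (1)
8. 1945.946ms @ 6 + 243.243ms (3/4)
9. 2189.189ms @ 27/4 + 243.243ms (3/4)
10. 2432.432ms @ 15/2 + 162.162ms (1/2)

note 9 onset = 27/4b = 2189.189ms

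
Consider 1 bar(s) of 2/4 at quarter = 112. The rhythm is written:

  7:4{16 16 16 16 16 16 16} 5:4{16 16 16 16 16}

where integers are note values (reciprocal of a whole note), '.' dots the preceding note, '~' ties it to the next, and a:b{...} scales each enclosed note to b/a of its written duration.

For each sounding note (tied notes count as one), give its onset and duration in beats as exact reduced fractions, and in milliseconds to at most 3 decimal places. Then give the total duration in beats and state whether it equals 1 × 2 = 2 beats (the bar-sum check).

1) 0.0ms=0b +76.531ms=1/7b
2) 76.531ms=1/7b +76.531ms=1/7b
3) 153.061ms=2/7b +76.531ms=1/7b
4) 229.592ms=3/7b +76.531ms=1/7b
5) 306.122ms=4/7b +76.531ms=1/7b
6) 382.653ms=5/7b +76.531ms=1/7b
7) 459.184ms=6/7b +76.531ms=1/7b
8) 535.714ms=1b +107.143ms=1/5b
9) 642.857ms=6/5b +107.143ms=1/5b
10) 750.0ms=7/5b +107.143ms=1/5b
11) 857.143ms=8/5b +107.143ms=1/5b
12) 964.286ms=9/5b +107.143ms=1/5b
Σ=2b of 2 (112bpm 2/4) — PASS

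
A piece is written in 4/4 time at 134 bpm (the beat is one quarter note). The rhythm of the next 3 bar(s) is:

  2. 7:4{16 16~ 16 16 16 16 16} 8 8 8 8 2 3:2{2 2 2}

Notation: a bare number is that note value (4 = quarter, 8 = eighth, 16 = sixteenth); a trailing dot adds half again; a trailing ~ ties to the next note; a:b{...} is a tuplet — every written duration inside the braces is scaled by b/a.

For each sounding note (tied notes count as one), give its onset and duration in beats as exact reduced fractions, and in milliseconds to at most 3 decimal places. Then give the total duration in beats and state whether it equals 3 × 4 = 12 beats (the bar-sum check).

1) 0.0ms=0b +1343.284ms=3b
2) 1343.284ms=3b +63.966ms=1/7b
3) 1407.249ms=22/7b +127.932ms=2/7b
4) 1535.181ms=24/7b +63.966ms=1/7b
5) 1599.147ms=25/7b +63.966ms=1/7b
6) 1663.113ms=26/7b +63.966ms=1/7b
7) 1727.079ms=27/7b +63.966ms=1/7b
8) 1791.045ms=4b +223.881ms=1/2b
9) 2014.925ms=9/2b +223.881ms=1/2b
10) 2238.806ms=5b +223.881ms=1/2b
11) 2462.687ms=11/2b +223.881ms=1/2b
12) 2686.567ms=6b +895.522ms=2b
13) 3582.09ms=8b +597.015ms=4/3b
14) 4179.104ms=28/3b +597.015ms=4/3b
15) 4776.119ms=32/3b +597.015ms=4/3b
Σ=12b of 12 (134bpm 4/4) — PASS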